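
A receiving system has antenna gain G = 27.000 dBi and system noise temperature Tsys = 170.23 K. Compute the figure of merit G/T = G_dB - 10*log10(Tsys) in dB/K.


G/T = 27.000 - 10*log10(170.23) = 27.000 - 22.31036 = 4.690 dB/K

4.690 dB/K


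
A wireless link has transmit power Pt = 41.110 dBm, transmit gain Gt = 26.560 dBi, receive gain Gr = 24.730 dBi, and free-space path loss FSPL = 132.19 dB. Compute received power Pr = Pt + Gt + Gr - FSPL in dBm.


Pr = 41.110 + 26.560 + 24.730 - 132.19 = -39.79 dBm

-39.79 dBm


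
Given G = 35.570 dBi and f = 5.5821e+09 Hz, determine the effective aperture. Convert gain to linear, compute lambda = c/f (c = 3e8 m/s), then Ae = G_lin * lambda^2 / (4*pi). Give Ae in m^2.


lambda = c / f = 3.0000e+08 / 5.5821e+09 = 0.05374321 m
G_linear = 10^(35.570/10) = 3605.786
Ae = G_linear * lambda^2 / (4*pi) = 3605.786 * 0.05374321^2 / (4*pi) = 0.8288 m^2

0.8288 m^2


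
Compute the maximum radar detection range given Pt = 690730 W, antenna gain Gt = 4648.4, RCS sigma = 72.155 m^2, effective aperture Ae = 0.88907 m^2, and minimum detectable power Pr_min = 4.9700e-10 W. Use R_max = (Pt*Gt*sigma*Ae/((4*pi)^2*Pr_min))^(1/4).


R^4 = 690730*4648.4*72.155*0.88907 / ((4*pi)^2 * 4.9700e-10) = 2.624449e+18
R_max = 2.624449e+18^0.25 = 40249 m

40249 m


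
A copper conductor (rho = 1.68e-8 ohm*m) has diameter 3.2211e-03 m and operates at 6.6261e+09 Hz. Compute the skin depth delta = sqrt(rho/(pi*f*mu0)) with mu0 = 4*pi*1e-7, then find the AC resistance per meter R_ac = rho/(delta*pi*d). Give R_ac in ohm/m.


delta = sqrt(1.68e-8 / (pi * 6.6261e+09 * 4*pi*1e-7)) = 8.013934e-07 m
R_ac = 1.68e-8 / (8.013934e-07 * pi * 3.2211e-03) = 2.072 ohm/m

2.072 ohm/m


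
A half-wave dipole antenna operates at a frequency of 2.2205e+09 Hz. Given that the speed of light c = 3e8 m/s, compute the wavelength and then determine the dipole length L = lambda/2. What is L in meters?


lambda = c / f = 3.0000e+08 / 2.2205e+09 = 0.1351047 m
L = lambda / 2 = 0.1351047 / 2 = 0.06755 m

0.06755 m


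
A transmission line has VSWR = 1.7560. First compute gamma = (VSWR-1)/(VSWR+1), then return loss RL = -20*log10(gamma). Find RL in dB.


gamma = (1.7560 - 1) / (1.7560 + 1) = 0.2743106
RL = -20 * log10(0.2743106) = 11.24 dB

11.24 dB


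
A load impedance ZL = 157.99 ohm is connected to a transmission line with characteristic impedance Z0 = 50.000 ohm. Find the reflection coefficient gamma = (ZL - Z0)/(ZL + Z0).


gamma = (157.99 - 50.000) / (157.99 + 50.000) = 0.5192

0.5192


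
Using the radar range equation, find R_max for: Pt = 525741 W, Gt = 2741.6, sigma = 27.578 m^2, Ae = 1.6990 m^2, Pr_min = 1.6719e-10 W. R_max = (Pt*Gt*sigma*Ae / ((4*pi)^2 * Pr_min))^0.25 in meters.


R^4 = 525741*2741.6*27.578*1.6990 / ((4*pi)^2 * 1.6719e-10) = 2.558009e+18
R_max = 2.558009e+18^0.25 = 39992 m

39992 m


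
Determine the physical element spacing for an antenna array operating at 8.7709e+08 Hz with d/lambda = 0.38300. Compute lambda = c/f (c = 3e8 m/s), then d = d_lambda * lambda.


lambda = c / f = 3.0000e+08 / 8.7709e+08 = 0.3420402 m
d = 0.38300 * 0.3420402 = 0.1310 m

0.1310 m


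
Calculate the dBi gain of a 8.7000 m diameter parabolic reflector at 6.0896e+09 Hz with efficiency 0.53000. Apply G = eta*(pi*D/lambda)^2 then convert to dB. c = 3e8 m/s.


lambda = c / f = 3.0000e+08 / 6.0896e+09 = 0.04926432 m
G_linear = 0.53000 * (pi * 8.7000 / 0.04926432)^2 = 163135.7
G_dBi = 10 * log10(163135.7) = 52.13 dBi

52.13 dBi


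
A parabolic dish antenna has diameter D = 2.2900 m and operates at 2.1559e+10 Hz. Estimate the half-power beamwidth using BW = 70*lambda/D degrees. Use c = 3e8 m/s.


lambda = c / f = 3.0000e+08 / 2.1559e+10 = 0.01391530 m
BW = 70 * 0.01391530 / 2.2900 = 0.4254 deg

0.4254 deg


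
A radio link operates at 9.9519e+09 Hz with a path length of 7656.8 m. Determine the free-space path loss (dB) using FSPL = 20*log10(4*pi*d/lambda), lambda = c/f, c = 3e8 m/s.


lambda = c / f = 3.0000e+08 / 9.9519e+09 = 0.03014500 m
FSPL = 20 * log10(4*pi*7656.8/0.03014500) = 130.1 dB

130.1 dB


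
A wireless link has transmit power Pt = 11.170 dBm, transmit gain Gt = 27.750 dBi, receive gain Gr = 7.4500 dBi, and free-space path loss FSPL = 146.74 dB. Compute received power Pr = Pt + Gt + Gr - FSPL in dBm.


Pr = 11.170 + 27.750 + 7.4500 - 146.74 = -100.37 dBm

-100.37 dBm


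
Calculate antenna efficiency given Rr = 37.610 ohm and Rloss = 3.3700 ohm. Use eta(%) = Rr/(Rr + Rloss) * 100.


eta = 37.610 / (37.610 + 3.3700) * 100 = 91.78%

91.78%


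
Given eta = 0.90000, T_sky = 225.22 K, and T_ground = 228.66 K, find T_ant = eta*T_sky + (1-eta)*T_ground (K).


T_ant = 0.90000 * 225.22 + (1 - 0.90000) * 228.66 = 225.6 K

225.6 K


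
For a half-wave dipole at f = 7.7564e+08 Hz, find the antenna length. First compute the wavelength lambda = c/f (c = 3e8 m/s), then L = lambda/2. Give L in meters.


lambda = c / f = 3.0000e+08 / 7.7564e+08 = 0.3867774 m
L = lambda / 2 = 0.3867774 / 2 = 0.1934 m

0.1934 m


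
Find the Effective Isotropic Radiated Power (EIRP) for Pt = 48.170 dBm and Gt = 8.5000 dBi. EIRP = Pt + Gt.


EIRP = Pt + Gt = 48.170 + 8.5000 = 56.67 dBm

56.67 dBm


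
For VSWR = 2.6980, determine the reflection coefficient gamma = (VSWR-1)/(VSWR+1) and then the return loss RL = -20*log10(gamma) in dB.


gamma = (2.6980 - 1) / (2.6980 + 1) = 0.4591671
RL = -20 * log10(0.4591671) = 6.761 dB

6.761 dB


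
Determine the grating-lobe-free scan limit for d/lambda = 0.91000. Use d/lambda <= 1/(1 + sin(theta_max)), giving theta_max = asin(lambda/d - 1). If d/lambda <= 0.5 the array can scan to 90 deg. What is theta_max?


lambda/d - 1 = 1/0.91000 - 1 = 0.09890110
theta_max = asin(0.09890110) = 5.676 deg

5.676 deg


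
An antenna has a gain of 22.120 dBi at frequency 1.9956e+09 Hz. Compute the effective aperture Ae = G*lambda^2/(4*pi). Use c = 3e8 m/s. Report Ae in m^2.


lambda = c / f = 3.0000e+08 / 1.9956e+09 = 0.1503307 m
G_linear = 10^(22.120/10) = 162.9296
Ae = G_linear * lambda^2 / (4*pi) = 162.9296 * 0.1503307^2 / (4*pi) = 0.2930 m^2

0.2930 m^2


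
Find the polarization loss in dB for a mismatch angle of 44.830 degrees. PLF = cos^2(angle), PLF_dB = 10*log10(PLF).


PLF_linear = cos^2(44.830 deg) = 0.5029670
PLF_dB = 10 * log10(0.5029670) = -2.985 dB

-2.985 dB


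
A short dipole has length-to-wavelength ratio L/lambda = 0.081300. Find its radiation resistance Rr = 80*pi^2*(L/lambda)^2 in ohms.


Rr = 80 * pi^2 * (0.081300)^2 = 80 * 9.869604 * 6.609690e-03 = 5.219 ohm

5.219 ohm


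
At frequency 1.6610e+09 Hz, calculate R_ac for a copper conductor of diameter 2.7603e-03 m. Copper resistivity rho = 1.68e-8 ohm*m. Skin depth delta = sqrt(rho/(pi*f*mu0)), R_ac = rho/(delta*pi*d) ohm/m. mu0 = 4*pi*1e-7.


delta = sqrt(1.68e-8 / (pi * 1.6610e+09 * 4*pi*1e-7)) = 1.600626e-06 m
R_ac = 1.68e-8 / (1.600626e-06 * pi * 2.7603e-03) = 1.210 ohm/m

1.210 ohm/m


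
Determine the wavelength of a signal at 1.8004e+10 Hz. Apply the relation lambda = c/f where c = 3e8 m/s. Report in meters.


lambda = c / f = 3.0000e+08 / 1.8004e+10 = 0.01666 m

0.01666 m


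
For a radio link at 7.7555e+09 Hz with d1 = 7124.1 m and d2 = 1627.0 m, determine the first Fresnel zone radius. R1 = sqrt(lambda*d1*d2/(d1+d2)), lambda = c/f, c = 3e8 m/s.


lambda = c / f = 3.0000e+08 / 7.7555e+09 = 0.03868223 m
R1 = sqrt(0.03868223 * 7124.1 * 1627.0 / (7124.1 + 1627.0)) = 7.158 m

7.158 m


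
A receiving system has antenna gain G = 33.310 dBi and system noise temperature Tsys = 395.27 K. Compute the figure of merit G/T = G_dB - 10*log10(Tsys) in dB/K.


G/T = 33.310 - 10*log10(395.27) = 33.310 - 25.96894 = 7.341 dB/K

7.341 dB/K


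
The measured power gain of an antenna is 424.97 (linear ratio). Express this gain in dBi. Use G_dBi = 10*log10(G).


G_dBi = 10 * log10(424.97) = 26.28 dBi

26.28 dBi


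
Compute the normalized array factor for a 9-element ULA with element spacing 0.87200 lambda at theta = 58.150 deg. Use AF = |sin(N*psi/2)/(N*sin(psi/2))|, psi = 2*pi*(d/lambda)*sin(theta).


psi = 2*pi*0.87200*sin(58.150 deg) = 4.653988 rad
AF = |sin(9*4.653988/2) / (9*sin(4.653988/2))| = 0.1324

0.1324


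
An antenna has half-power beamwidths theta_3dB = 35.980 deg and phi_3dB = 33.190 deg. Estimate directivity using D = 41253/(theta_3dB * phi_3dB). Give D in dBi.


D_linear = 41253 / (35.980 * 33.190) = 34.54515
D_dBi = 10 * log10(34.54515) = 15.38 dBi

15.38 dBi


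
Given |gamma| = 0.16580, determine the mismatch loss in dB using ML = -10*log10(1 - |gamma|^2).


ML = -10 * log10(1 - 0.16580^2) = -10 * log10(0.97251036) = 0.1211 dB

0.1211 dB


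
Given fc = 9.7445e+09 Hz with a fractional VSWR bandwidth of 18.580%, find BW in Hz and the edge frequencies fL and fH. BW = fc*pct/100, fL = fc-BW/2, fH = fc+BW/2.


BW = 9.7445e+09 * 18.580/100 = 1.810528e+09 Hz
fL = 9.7445e+09 - 1.810528e+09/2 = 8.839e+09 Hz
fH = 9.7445e+09 + 1.810528e+09/2 = 1.065e+10 Hz

BW=1.811e+09 Hz, fL=8.839e+09 Hz, fH=1.065e+10 Hz


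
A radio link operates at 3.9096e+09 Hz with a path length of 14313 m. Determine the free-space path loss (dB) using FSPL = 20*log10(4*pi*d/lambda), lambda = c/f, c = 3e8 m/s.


lambda = c / f = 3.0000e+08 / 3.9096e+09 = 0.07673419 m
FSPL = 20 * log10(4*pi*14313/0.07673419) = 127.4 dB

127.4 dB


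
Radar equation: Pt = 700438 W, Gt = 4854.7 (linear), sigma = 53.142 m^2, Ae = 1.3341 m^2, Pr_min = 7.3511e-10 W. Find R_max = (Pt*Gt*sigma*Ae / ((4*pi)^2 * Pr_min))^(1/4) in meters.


R^4 = 700438*4854.7*53.142*1.3341 / ((4*pi)^2 * 7.3511e-10) = 2.076760e+18
R_max = 2.076760e+18^0.25 = 37962 m

37962 m


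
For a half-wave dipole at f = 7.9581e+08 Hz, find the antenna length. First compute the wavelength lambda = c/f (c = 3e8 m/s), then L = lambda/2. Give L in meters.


lambda = c / f = 3.0000e+08 / 7.9581e+08 = 0.3769744 m
L = lambda / 2 = 0.3769744 / 2 = 0.1885 m

0.1885 m


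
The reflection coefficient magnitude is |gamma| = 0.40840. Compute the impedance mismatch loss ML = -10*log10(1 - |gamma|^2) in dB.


ML = -10 * log10(1 - 0.40840^2) = -10 * log10(0.83320944) = 0.7925 dB

0.7925 dB


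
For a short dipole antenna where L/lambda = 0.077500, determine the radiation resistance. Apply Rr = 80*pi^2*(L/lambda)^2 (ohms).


Rr = 80 * pi^2 * (0.077500)^2 = 80 * 9.869604 * 6.006250e-03 = 4.742 ohm

4.742 ohm


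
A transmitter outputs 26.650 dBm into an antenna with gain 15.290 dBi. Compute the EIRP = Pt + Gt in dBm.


EIRP = Pt + Gt = 26.650 + 15.290 = 41.94 dBm

41.94 dBm


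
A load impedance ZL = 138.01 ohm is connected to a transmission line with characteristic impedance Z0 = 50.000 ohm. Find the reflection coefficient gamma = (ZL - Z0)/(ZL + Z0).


gamma = (138.01 - 50.000) / (138.01 + 50.000) = 0.4681

0.4681


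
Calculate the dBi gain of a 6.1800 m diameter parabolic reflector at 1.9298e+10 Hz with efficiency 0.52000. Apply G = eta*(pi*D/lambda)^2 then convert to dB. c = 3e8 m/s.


lambda = c / f = 3.0000e+08 / 1.9298e+10 = 0.01554565 m
G_linear = 0.52000 * (pi * 6.1800 / 0.01554565)^2 = 811077.3
G_dBi = 10 * log10(811077.3) = 59.09 dBi

59.09 dBi


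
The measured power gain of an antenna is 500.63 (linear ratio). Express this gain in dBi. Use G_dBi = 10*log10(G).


G_dBi = 10 * log10(500.63) = 27.00 dBi

27.00 dBi


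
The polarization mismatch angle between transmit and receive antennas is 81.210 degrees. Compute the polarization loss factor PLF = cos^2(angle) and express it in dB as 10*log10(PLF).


PLF_linear = cos^2(81.210 deg) = 0.02335192
PLF_dB = 10 * log10(0.02335192) = -16.32 dB

-16.32 dB


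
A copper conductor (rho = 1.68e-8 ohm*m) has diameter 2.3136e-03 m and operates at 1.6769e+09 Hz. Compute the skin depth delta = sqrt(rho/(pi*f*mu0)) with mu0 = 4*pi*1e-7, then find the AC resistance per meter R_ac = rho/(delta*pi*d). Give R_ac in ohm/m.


delta = sqrt(1.68e-8 / (pi * 1.6769e+09 * 4*pi*1e-7)) = 1.593020e-06 m
R_ac = 1.68e-8 / (1.593020e-06 * pi * 2.3136e-03) = 1.451 ohm/m

1.451 ohm/m


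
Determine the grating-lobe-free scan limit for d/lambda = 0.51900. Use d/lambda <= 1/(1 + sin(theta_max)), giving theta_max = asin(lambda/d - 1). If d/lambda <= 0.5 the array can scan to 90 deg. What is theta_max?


lambda/d - 1 = 1/0.51900 - 1 = 0.9267823
theta_max = asin(0.9267823) = 67.94 deg

67.94 deg


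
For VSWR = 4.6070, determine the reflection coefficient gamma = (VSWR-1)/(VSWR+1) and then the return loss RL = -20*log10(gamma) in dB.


gamma = (4.6070 - 1) / (4.6070 + 1) = 0.6433030
RL = -20 * log10(0.6433030) = 3.832 dB

3.832 dB


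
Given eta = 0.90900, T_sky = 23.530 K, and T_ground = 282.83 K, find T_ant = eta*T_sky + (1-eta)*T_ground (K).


T_ant = 0.90900 * 23.530 + (1 - 0.90900) * 282.83 = 47.13 K

47.13 K


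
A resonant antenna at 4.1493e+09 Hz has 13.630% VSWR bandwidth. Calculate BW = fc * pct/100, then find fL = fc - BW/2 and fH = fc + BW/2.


BW = 4.1493e+09 * 13.630/100 = 5.655496e+08 Hz
fL = 4.1493e+09 - 5.655496e+08/2 = 3.867e+09 Hz
fH = 4.1493e+09 + 5.655496e+08/2 = 4.432e+09 Hz

BW=5.655e+08 Hz, fL=3.867e+09 Hz, fH=4.432e+09 Hz


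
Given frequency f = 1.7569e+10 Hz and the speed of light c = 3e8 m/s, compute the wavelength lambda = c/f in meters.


lambda = c / f = 3.0000e+08 / 1.7569e+10 = 0.01708 m

0.01708 m


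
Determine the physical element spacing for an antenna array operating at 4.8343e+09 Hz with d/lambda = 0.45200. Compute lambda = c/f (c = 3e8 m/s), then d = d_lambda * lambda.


lambda = c / f = 3.0000e+08 / 4.8343e+09 = 0.06205655 m
d = 0.45200 * 0.06205655 = 0.02805 m

0.02805 m


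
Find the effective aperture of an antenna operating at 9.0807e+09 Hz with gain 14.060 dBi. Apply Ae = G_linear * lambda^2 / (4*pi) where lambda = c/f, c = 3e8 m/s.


lambda = c / f = 3.0000e+08 / 9.0807e+09 = 0.03303710 m
G_linear = 10^(14.060/10) = 25.46830
Ae = G_linear * lambda^2 / (4*pi) = 25.46830 * 0.03303710^2 / (4*pi) = 2.212e-03 m^2

2.212e-03 m^2


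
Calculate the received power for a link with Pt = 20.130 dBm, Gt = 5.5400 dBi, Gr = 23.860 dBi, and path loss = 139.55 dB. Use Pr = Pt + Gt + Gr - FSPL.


Pr = 20.130 + 5.5400 + 23.860 - 139.55 = -90.02 dBm

-90.02 dBm


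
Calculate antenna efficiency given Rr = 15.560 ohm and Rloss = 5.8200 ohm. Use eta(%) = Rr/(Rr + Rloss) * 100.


eta = 15.560 / (15.560 + 5.8200) * 100 = 72.78%

72.78%


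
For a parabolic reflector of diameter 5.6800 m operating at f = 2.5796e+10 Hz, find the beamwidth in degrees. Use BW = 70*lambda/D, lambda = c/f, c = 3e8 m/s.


lambda = c / f = 3.0000e+08 / 2.5796e+10 = 0.01162971 m
BW = 70 * 0.01162971 / 5.6800 = 0.1433 deg

0.1433 deg


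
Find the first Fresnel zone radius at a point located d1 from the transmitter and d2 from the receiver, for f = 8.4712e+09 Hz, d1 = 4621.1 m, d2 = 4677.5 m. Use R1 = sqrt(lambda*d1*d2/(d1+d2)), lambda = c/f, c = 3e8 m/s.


lambda = c / f = 3.0000e+08 / 8.4712e+09 = 0.03541411 m
R1 = sqrt(0.03541411 * 4621.1 * 4677.5 / (4621.1 + 4677.5)) = 9.073 m

9.073 m


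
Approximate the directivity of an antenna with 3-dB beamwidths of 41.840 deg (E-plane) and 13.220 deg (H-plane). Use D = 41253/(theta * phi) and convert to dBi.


D_linear = 41253 / (41.840 * 13.220) = 74.58172
D_dBi = 10 * log10(74.58172) = 18.73 dBi

18.73 dBi


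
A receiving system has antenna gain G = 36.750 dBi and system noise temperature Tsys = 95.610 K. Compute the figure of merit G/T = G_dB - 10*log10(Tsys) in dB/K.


G/T = 36.750 - 10*log10(95.610) = 36.750 - 19.80503 = 16.94 dB/K

16.94 dB/K


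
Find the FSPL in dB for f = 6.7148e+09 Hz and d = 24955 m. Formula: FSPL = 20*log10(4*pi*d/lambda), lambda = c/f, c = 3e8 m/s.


lambda = c / f = 3.0000e+08 / 6.7148e+09 = 0.04467743 m
FSPL = 20 * log10(4*pi*24955/0.04467743) = 136.9 dB

136.9 dB


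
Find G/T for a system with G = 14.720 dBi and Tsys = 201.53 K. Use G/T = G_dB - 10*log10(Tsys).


G/T = 14.720 - 10*log10(201.53) = 14.720 - 23.04340 = -8.323 dB/K

-8.323 dB/K


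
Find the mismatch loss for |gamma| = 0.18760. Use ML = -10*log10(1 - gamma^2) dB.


ML = -10 * log10(1 - 0.18760^2) = -10 * log10(0.96480624) = 0.1556 dB

0.1556 dB


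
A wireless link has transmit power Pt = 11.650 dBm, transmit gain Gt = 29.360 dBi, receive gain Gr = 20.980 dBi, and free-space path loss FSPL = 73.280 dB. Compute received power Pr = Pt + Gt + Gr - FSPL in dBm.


Pr = 11.650 + 29.360 + 20.980 - 73.280 = -11.29 dBm

-11.29 dBm


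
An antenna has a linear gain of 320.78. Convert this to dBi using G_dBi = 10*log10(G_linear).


G_dBi = 10 * log10(320.78) = 25.06 dBi

25.06 dBi


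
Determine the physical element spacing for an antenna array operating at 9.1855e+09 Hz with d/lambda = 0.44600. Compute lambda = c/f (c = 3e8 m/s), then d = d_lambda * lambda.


lambda = c / f = 3.0000e+08 / 9.1855e+09 = 0.03266017 m
d = 0.44600 * 0.03266017 = 0.01457 m

0.01457 m


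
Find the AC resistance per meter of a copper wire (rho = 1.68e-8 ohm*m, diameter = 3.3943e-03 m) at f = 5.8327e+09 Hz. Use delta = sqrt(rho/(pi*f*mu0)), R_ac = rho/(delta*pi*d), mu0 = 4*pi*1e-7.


delta = sqrt(1.68e-8 / (pi * 5.8327e+09 * 4*pi*1e-7)) = 8.541614e-07 m
R_ac = 1.68e-8 / (8.541614e-07 * pi * 3.3943e-03) = 1.844 ohm/m

1.844 ohm/m


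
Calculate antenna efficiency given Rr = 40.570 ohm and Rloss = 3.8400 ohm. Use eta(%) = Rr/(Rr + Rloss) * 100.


eta = 40.570 / (40.570 + 3.8400) * 100 = 91.35%

91.35%


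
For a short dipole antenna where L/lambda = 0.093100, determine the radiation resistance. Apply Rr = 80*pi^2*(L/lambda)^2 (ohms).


Rr = 80 * pi^2 * (0.093100)^2 = 80 * 9.869604 * 8.667610e-03 = 6.844 ohm

6.844 ohm


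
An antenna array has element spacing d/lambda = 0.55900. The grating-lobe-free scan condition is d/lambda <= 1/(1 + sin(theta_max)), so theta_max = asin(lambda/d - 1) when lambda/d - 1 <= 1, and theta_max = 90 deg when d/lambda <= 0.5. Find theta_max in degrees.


lambda/d - 1 = 1/0.55900 - 1 = 0.7889088
theta_max = asin(0.7889088) = 52.08 deg

52.08 deg


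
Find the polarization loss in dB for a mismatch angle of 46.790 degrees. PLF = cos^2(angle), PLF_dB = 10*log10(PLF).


PLF_linear = cos^2(46.790 deg) = 0.4687789
PLF_dB = 10 * log10(0.4687789) = -3.290 dB

-3.290 dB


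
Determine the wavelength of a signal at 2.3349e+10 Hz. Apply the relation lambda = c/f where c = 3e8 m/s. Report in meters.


lambda = c / f = 3.0000e+08 / 2.3349e+10 = 0.01285 m

0.01285 m


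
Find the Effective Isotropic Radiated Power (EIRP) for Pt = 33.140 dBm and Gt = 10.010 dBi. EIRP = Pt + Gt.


EIRP = Pt + Gt = 33.140 + 10.010 = 43.15 dBm

43.15 dBm


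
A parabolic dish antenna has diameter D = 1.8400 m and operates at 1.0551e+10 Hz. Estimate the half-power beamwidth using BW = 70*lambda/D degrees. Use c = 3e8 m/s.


lambda = c / f = 3.0000e+08 / 1.0551e+10 = 0.02843332 m
BW = 70 * 0.02843332 / 1.8400 = 1.082 deg

1.082 deg


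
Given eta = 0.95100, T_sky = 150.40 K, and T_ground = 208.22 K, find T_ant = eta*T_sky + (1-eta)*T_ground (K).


T_ant = 0.95100 * 150.40 + (1 - 0.95100) * 208.22 = 153.2 K

153.2 K


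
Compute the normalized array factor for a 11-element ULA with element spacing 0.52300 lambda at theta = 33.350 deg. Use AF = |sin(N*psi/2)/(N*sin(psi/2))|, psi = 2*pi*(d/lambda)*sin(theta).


psi = 2*pi*0.52300*sin(33.350 deg) = 1.806543 rad
AF = |sin(11*1.806543/2) / (11*sin(1.806543/2))| = 0.05663

0.05663


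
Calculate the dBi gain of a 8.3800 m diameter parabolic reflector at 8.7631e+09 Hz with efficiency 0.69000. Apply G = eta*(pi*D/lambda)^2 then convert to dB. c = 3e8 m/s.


lambda = c / f = 3.0000e+08 / 8.7631e+09 = 0.03423446 m
G_linear = 0.69000 * (pi * 8.3800 / 0.03423446)^2 = 408046.7
G_dBi = 10 * log10(408046.7) = 56.11 dBi

56.11 dBi


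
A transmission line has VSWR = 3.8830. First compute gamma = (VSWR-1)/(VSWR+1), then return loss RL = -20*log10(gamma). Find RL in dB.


gamma = (3.8830 - 1) / (3.8830 + 1) = 0.5904157
RL = -20 * log10(0.5904157) = 4.577 dB

4.577 dB


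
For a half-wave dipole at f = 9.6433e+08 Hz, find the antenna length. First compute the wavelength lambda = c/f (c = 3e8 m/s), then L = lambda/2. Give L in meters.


lambda = c / f = 3.0000e+08 / 9.6433e+08 = 0.3110968 m
L = lambda / 2 = 0.3110968 / 2 = 0.1555 m

0.1555 m


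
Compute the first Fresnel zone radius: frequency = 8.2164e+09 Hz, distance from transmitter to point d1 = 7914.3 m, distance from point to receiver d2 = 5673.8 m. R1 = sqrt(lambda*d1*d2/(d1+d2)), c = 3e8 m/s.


lambda = c / f = 3.0000e+08 / 8.2164e+09 = 0.03651234 m
R1 = sqrt(0.03651234 * 7914.3 * 5673.8 / (7914.3 + 5673.8)) = 10.98 m

10.98 m


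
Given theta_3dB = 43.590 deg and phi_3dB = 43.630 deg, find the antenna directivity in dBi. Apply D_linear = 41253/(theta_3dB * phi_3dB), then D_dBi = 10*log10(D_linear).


D_linear = 41253 / (43.590 * 43.630) = 21.69119
D_dBi = 10 * log10(21.69119) = 13.36 dBi

13.36 dBi


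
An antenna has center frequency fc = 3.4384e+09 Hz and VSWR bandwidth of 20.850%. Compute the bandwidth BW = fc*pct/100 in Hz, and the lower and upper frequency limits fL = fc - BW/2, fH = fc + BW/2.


BW = 3.4384e+09 * 20.850/100 = 7.169064e+08 Hz
fL = 3.4384e+09 - 7.169064e+08/2 = 3.080e+09 Hz
fH = 3.4384e+09 + 7.169064e+08/2 = 3.797e+09 Hz

BW=7.169e+08 Hz, fL=3.080e+09 Hz, fH=3.797e+09 Hz


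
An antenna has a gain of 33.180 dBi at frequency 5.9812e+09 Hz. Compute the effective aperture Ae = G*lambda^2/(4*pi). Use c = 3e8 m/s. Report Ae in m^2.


lambda = c / f = 3.0000e+08 / 5.9812e+09 = 0.05015716 m
G_linear = 10^(33.180/10) = 2079.697
Ae = G_linear * lambda^2 / (4*pi) = 2079.697 * 0.05015716^2 / (4*pi) = 0.4163 m^2

0.4163 m^2


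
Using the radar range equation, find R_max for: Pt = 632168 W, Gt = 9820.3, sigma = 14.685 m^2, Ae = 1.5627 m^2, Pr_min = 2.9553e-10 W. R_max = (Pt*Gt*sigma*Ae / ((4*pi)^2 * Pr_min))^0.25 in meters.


R^4 = 632168*9820.3*14.685*1.5627 / ((4*pi)^2 * 2.9553e-10) = 3.052710e+18
R_max = 3.052710e+18^0.25 = 41800 m

41800 m


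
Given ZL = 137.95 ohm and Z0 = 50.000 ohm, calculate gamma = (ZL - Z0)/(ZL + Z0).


gamma = (137.95 - 50.000) / (137.95 + 50.000) = 0.4679

0.4679


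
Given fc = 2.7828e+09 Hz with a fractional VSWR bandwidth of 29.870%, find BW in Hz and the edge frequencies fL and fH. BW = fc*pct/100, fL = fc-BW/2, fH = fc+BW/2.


BW = 2.7828e+09 * 29.870/100 = 8.312224e+08 Hz
fL = 2.7828e+09 - 8.312224e+08/2 = 2.367e+09 Hz
fH = 2.7828e+09 + 8.312224e+08/2 = 3.198e+09 Hz

BW=8.312e+08 Hz, fL=2.367e+09 Hz, fH=3.198e+09 Hz


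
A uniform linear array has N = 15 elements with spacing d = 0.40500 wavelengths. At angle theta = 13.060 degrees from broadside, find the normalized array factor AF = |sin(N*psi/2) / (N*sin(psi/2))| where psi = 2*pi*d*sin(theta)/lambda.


psi = 2*pi*0.40500*sin(13.060 deg) = 0.5750269 rad
AF = |sin(15*0.5750269/2) / (15*sin(0.5750269/2))| = 0.2166

0.2166


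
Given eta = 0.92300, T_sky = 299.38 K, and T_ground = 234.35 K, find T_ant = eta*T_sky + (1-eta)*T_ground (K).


T_ant = 0.92300 * 299.38 + (1 - 0.92300) * 234.35 = 294.4 K

294.4 K


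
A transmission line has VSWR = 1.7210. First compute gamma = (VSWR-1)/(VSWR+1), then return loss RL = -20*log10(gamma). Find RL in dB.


gamma = (1.7210 - 1) / (1.7210 + 1) = 0.2649761
RL = -20 * log10(0.2649761) = 11.54 dB

11.54 dB


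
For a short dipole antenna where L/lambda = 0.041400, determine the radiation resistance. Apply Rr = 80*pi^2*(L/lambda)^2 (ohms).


Rr = 80 * pi^2 * (0.041400)^2 = 80 * 9.869604 * 1.713960e-03 = 1.353 ohm

1.353 ohm


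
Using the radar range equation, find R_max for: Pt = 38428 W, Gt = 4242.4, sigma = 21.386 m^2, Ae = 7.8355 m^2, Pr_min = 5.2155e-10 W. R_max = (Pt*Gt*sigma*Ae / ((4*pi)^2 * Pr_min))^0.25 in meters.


R^4 = 38428*4242.4*21.386*7.8355 / ((4*pi)^2 * 5.2155e-10) = 3.316958e+17
R_max = 3.316958e+17^0.25 = 23999 m

23999 m


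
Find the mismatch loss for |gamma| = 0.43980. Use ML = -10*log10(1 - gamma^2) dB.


ML = -10 * log10(1 - 0.43980^2) = -10 * log10(0.80657596) = 0.9335 dB

0.9335 dB


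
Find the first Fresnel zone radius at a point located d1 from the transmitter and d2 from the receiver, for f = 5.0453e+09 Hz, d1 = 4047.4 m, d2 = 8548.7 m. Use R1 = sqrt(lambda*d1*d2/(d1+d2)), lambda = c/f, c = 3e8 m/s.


lambda = c / f = 3.0000e+08 / 5.0453e+09 = 0.05946128 m
R1 = sqrt(0.05946128 * 4047.4 * 8548.7 / (4047.4 + 8548.7)) = 12.78 m

12.78 m


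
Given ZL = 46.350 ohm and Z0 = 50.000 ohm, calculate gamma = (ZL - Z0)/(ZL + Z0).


gamma = (46.350 - 50.000) / (46.350 + 50.000) = -0.03788

-0.03788


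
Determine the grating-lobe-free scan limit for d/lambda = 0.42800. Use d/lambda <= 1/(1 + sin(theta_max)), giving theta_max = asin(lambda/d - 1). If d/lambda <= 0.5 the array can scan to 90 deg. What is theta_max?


lambda/d - 1 = 1/0.42800 - 1 = 1.336449 >= 1
d/lambda <= 0.5, so the array can scan to endfire without grating lobes: theta_max = 90 deg

90 deg


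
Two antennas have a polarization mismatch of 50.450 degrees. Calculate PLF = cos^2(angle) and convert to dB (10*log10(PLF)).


PLF_linear = cos^2(50.450 deg) = 0.4054523
PLF_dB = 10 * log10(0.4054523) = -3.921 dB

-3.921 dB


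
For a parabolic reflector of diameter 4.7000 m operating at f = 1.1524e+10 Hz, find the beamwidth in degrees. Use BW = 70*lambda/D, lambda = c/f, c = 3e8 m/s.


lambda = c / f = 3.0000e+08 / 1.1524e+10 = 0.02603263 m
BW = 70 * 0.02603263 / 4.7000 = 0.3877 deg

0.3877 deg


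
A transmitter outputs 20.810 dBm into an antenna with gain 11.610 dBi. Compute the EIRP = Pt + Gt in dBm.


EIRP = Pt + Gt = 20.810 + 11.610 = 32.42 dBm

32.42 dBm


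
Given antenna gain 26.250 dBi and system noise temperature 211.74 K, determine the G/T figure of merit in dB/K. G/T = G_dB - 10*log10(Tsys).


G/T = 26.250 - 10*log10(211.74) = 26.250 - 23.25803 = 2.992 dB/K

2.992 dB/K


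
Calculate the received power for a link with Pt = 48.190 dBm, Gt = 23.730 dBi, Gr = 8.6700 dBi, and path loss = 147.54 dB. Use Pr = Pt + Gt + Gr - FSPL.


Pr = 48.190 + 23.730 + 8.6700 - 147.54 = -66.95 dBm

-66.95 dBm


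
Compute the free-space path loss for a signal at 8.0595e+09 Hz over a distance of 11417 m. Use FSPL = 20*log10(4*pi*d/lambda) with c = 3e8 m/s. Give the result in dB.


lambda = c / f = 3.0000e+08 / 8.0595e+09 = 0.03722315 m
FSPL = 20 * log10(4*pi*11417/0.03722315) = 131.7 dB

131.7 dB


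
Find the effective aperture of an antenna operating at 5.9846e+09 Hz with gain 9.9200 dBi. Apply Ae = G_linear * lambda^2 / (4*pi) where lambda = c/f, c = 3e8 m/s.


lambda = c / f = 3.0000e+08 / 5.9846e+09 = 0.05012866 m
G_linear = 10^(9.9200/10) = 9.817479
Ae = G_linear * lambda^2 / (4*pi) = 9.817479 * 0.05012866^2 / (4*pi) = 1.963e-03 m^2

1.963e-03 m^2


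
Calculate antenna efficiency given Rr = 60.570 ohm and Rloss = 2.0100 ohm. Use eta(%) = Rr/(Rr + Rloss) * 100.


eta = 60.570 / (60.570 + 2.0100) * 100 = 96.79%

96.79%


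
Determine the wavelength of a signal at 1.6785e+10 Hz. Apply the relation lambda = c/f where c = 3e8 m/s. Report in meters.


lambda = c / f = 3.0000e+08 / 1.6785e+10 = 0.01787 m

0.01787 m


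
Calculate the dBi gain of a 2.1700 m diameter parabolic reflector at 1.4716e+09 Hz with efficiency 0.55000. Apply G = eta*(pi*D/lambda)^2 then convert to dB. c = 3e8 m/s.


lambda = c / f = 3.0000e+08 / 1.4716e+09 = 0.2038597 m
G_linear = 0.55000 * (pi * 2.1700 / 0.2038597)^2 = 615.0623
G_dBi = 10 * log10(615.0623) = 27.89 dBi

27.89 dBi


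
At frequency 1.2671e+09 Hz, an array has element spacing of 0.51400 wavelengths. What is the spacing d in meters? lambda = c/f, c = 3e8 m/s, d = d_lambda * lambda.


lambda = c / f = 3.0000e+08 / 1.2671e+09 = 0.2367611 m
d = 0.51400 * 0.2367611 = 0.1217 m

0.1217 m


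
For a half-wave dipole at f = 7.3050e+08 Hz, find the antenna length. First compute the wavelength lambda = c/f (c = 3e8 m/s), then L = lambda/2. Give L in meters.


lambda = c / f = 3.0000e+08 / 7.3050e+08 = 0.4106776 m
L = lambda / 2 = 0.4106776 / 2 = 0.2053 m

0.2053 m


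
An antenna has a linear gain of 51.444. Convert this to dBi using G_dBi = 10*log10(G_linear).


G_dBi = 10 * log10(51.444) = 17.11 dBi

17.11 dBi


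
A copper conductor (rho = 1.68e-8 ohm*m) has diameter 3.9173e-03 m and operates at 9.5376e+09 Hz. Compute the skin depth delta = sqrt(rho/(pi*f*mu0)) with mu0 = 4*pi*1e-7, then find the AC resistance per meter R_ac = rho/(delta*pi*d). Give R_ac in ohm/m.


delta = sqrt(1.68e-8 / (pi * 9.5376e+09 * 4*pi*1e-7)) = 6.679673e-07 m
R_ac = 1.68e-8 / (6.679673e-07 * pi * 3.9173e-03) = 2.044 ohm/m

2.044 ohm/m


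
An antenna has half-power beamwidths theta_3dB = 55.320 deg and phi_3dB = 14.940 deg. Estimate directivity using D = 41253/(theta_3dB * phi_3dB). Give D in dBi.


D_linear = 41253 / (55.320 * 14.940) = 49.91405
D_dBi = 10 * log10(49.91405) = 16.98 dBi

16.98 dBi


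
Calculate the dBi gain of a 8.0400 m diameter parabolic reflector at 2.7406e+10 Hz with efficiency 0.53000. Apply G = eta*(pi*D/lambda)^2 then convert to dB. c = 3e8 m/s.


lambda = c / f = 3.0000e+08 / 2.7406e+10 = 0.01094651 m
G_linear = 0.53000 * (pi * 8.0400 / 0.01094651)^2 = 2.821866e+06
G_dBi = 10 * log10(2.821866e+06) = 64.51 dBi

64.51 dBi


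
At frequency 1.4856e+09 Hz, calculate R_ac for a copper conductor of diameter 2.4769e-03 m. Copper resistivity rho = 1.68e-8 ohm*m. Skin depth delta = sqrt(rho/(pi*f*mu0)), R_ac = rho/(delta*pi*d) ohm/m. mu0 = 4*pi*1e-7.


delta = sqrt(1.68e-8 / (pi * 1.4856e+09 * 4*pi*1e-7)) = 1.692481e-06 m
R_ac = 1.68e-8 / (1.692481e-06 * pi * 2.4769e-03) = 1.276 ohm/m

1.276 ohm/m


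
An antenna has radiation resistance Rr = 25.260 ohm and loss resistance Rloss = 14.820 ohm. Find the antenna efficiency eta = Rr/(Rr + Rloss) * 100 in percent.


eta = 25.260 / (25.260 + 14.820) * 100 = 63.02%

63.02%


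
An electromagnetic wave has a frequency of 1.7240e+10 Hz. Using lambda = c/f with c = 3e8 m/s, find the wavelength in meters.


lambda = c / f = 3.0000e+08 / 1.7240e+10 = 0.01740 m

0.01740 m


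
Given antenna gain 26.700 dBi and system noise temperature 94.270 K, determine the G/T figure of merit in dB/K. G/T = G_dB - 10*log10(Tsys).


G/T = 26.700 - 10*log10(94.270) = 26.700 - 19.74374 = 6.956 dB/K

6.956 dB/K


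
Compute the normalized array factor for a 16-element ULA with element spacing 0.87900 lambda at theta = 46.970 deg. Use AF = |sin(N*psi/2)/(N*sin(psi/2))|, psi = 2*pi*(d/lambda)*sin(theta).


psi = 2*pi*0.87900*sin(46.970 deg) = 4.037235 rad
AF = |sin(16*4.037235/2) / (16*sin(4.037235/2))| = 0.05353

0.05353


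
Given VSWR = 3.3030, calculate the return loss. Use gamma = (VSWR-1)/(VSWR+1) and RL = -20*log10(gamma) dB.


gamma = (3.3030 - 1) / (3.3030 + 1) = 0.5352080
RL = -20 * log10(0.5352080) = 5.430 dB

5.430 dB


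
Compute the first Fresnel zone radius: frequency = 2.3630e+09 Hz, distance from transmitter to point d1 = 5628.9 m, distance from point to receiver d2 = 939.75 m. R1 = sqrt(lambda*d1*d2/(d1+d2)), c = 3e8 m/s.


lambda = c / f = 3.0000e+08 / 2.3630e+09 = 0.1269573 m
R1 = sqrt(0.1269573 * 5628.9 * 939.75 / (5628.9 + 939.75)) = 10.11 m

10.11 m


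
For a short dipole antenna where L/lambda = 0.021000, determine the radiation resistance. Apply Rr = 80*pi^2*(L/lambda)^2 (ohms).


Rr = 80 * pi^2 * (0.021000)^2 = 80 * 9.869604 * 4.410000e-04 = 0.3482 ohm

0.3482 ohm


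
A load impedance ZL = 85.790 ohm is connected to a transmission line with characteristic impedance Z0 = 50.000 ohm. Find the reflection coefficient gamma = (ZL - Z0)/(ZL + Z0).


gamma = (85.790 - 50.000) / (85.790 + 50.000) = 0.2636

0.2636


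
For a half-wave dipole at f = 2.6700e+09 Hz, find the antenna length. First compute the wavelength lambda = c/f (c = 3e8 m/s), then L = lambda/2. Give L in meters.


lambda = c / f = 3.0000e+08 / 2.6700e+09 = 0.1123596 m
L = lambda / 2 = 0.1123596 / 2 = 0.05618 m

0.05618 m


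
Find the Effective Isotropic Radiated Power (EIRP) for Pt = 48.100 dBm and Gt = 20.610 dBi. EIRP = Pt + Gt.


EIRP = Pt + Gt = 48.100 + 20.610 = 68.71 dBm

68.71 dBm


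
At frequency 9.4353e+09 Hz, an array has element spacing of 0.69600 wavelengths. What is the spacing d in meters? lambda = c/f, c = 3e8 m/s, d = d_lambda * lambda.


lambda = c / f = 3.0000e+08 / 9.4353e+09 = 0.03179549 m
d = 0.69600 * 0.03179549 = 0.02213 m

0.02213 m


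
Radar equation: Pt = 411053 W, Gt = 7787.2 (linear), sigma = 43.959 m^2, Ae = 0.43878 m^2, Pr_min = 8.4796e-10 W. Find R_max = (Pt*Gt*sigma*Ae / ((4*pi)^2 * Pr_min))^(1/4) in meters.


R^4 = 411053*7787.2*43.959*0.43878 / ((4*pi)^2 * 8.4796e-10) = 4.610825e+17
R_max = 4.610825e+17^0.25 = 26058 m

26058 m


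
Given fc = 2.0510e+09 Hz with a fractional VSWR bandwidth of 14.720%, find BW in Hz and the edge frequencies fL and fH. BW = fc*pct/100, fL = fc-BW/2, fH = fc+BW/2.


BW = 2.0510e+09 * 14.720/100 = 3.019072e+08 Hz
fL = 2.0510e+09 - 3.019072e+08/2 = 1.900e+09 Hz
fH = 2.0510e+09 + 3.019072e+08/2 = 2.202e+09 Hz

BW=3.019e+08 Hz, fL=1.900e+09 Hz, fH=2.202e+09 Hz


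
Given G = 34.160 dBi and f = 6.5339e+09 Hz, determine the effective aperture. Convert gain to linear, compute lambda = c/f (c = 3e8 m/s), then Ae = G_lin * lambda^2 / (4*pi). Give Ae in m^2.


lambda = c / f = 3.0000e+08 / 6.5339e+09 = 0.04591438 m
G_linear = 10^(34.160/10) = 2606.154
Ae = G_linear * lambda^2 / (4*pi) = 2606.154 * 0.04591438^2 / (4*pi) = 0.4372 m^2

0.4372 m^2


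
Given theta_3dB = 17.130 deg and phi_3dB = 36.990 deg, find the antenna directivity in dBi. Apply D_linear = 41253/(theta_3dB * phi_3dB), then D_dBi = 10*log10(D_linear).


D_linear = 41253 / (17.130 * 36.990) = 65.10492
D_dBi = 10 * log10(65.10492) = 18.14 dBi

18.14 dBi


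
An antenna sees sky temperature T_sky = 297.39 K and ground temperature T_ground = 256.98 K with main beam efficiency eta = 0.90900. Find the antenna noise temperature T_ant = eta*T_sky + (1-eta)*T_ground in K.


T_ant = 0.90900 * 297.39 + (1 - 0.90900) * 256.98 = 293.7 K

293.7 K


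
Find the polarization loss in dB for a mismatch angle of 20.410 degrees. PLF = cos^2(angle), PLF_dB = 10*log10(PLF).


PLF_linear = cos^2(20.410 deg) = 0.8783835
PLF_dB = 10 * log10(0.8783835) = -0.5632 dB

-0.5632 dB


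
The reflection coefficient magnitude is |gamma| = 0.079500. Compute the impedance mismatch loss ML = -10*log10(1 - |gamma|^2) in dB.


ML = -10 * log10(1 - 0.079500^2) = -10 * log10(0.99367975) = 0.02754 dB

0.02754 dB


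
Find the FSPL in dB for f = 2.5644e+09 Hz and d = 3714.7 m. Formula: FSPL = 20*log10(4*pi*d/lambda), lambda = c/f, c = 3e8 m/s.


lambda = c / f = 3.0000e+08 / 2.5644e+09 = 0.1169864 m
FSPL = 20 * log10(4*pi*3714.7/0.1169864) = 112.0 dB

112.0 dB


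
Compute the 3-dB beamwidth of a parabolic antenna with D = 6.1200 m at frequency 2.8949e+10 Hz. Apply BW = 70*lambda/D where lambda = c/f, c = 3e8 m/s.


lambda = c / f = 3.0000e+08 / 2.8949e+10 = 0.01036305 m
BW = 70 * 0.01036305 / 6.1200 = 0.1185 deg

0.1185 deg


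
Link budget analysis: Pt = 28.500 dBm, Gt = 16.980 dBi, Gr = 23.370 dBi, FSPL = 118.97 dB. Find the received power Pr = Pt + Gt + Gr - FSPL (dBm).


Pr = 28.500 + 16.980 + 23.370 - 118.97 = -50.12 dBm

-50.12 dBm


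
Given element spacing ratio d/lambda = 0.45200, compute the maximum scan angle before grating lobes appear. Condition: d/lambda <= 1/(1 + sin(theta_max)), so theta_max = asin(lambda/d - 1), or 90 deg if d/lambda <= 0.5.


lambda/d - 1 = 1/0.45200 - 1 = 1.212389 >= 1
d/lambda <= 0.5, so the array can scan to endfire without grating lobes: theta_max = 90 deg

90 deg


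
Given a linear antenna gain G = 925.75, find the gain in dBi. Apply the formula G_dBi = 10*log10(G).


G_dBi = 10 * log10(925.75) = 29.66 dBi

29.66 dBi


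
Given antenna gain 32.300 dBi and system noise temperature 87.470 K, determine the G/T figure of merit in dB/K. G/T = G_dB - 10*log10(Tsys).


G/T = 32.300 - 10*log10(87.470) = 32.300 - 19.41859 = 12.88 dB/K

12.88 dB/K


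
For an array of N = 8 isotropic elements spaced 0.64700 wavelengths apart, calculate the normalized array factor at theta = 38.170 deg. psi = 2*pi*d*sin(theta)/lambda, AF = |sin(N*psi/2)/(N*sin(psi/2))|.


psi = 2*pi*0.64700*sin(38.170 deg) = 2.512294 rad
AF = |sin(8*2.512294/2) / (8*sin(2.512294/2))| = 0.07685

0.07685


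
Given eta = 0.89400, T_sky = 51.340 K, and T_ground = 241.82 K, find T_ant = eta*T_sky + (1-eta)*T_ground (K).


T_ant = 0.89400 * 51.340 + (1 - 0.89400) * 241.82 = 71.53 K

71.53 K


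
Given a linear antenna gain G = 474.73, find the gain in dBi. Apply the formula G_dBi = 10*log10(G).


G_dBi = 10 * log10(474.73) = 26.76 dBi

26.76 dBi


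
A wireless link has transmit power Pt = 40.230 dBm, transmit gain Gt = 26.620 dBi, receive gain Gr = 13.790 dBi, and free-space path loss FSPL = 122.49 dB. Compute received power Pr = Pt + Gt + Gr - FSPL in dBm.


Pr = 40.230 + 26.620 + 13.790 - 122.49 = -41.85 dBm

-41.85 dBm


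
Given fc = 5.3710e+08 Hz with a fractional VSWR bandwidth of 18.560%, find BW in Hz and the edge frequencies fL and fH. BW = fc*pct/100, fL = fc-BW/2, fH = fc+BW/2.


BW = 5.3710e+08 * 18.560/100 = 9.968576e+07 Hz
fL = 5.3710e+08 - 9.968576e+07/2 = 4.873e+08 Hz
fH = 5.3710e+08 + 9.968576e+07/2 = 5.869e+08 Hz

BW=9.969e+07 Hz, fL=4.873e+08 Hz, fH=5.869e+08 Hz


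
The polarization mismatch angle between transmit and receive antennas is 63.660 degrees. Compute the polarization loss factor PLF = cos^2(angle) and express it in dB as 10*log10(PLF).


PLF_linear = cos^2(63.660 deg) = 0.1968670
PLF_dB = 10 * log10(0.1968670) = -7.058 dB

-7.058 dB


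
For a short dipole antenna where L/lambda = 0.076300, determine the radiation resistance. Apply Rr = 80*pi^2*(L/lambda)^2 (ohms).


Rr = 80 * pi^2 * (0.076300)^2 = 80 * 9.869604 * 5.821690e-03 = 4.597 ohm

4.597 ohm


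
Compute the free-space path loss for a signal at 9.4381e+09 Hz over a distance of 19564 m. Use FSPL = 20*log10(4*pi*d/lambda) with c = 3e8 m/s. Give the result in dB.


lambda = c / f = 3.0000e+08 / 9.4381e+09 = 0.03178606 m
FSPL = 20 * log10(4*pi*19564/0.03178606) = 137.8 dB

137.8 dB


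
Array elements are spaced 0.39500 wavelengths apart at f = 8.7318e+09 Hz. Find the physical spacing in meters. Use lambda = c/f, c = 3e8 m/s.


lambda = c / f = 3.0000e+08 / 8.7318e+09 = 0.03435718 m
d = 0.39500 * 0.03435718 = 0.01357 m

0.01357 m


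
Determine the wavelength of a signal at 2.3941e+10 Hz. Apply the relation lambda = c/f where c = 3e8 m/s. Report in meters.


lambda = c / f = 3.0000e+08 / 2.3941e+10 = 0.01253 m

0.01253 m


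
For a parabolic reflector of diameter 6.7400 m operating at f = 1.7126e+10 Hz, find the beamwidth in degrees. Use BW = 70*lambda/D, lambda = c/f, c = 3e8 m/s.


lambda = c / f = 3.0000e+08 / 1.7126e+10 = 0.01751723 m
BW = 70 * 0.01751723 / 6.7400 = 0.1819 deg

0.1819 deg


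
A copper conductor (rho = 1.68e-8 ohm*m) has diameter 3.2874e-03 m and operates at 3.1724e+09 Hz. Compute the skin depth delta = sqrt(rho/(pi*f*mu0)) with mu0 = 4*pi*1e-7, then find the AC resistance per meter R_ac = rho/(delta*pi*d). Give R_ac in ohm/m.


delta = sqrt(1.68e-8 / (pi * 3.1724e+09 * 4*pi*1e-7)) = 1.158193e-06 m
R_ac = 1.68e-8 / (1.158193e-06 * pi * 3.2874e-03) = 1.405 ohm/m

1.405 ohm/m


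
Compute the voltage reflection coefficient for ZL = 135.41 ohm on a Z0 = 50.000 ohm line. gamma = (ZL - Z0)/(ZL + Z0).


gamma = (135.41 - 50.000) / (135.41 + 50.000) = 0.4607

0.4607


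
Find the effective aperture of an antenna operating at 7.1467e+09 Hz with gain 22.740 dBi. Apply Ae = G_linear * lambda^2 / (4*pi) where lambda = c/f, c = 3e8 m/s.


lambda = c / f = 3.0000e+08 / 7.1467e+09 = 0.04197742 m
G_linear = 10^(22.740/10) = 187.9317
Ae = G_linear * lambda^2 / (4*pi) = 187.9317 * 0.04197742^2 / (4*pi) = 0.02635 m^2

0.02635 m^2
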